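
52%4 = 0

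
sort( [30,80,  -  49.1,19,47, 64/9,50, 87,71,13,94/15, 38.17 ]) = [ - 49.1, 94/15,64/9,  13,19, 30,38.17, 47 , 50,71, 80,87] 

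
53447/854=62+499/854  =  62.58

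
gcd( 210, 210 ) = 210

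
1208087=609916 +598171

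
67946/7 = 9706 + 4/7  =  9706.57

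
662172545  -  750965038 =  - 88792493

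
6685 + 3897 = 10582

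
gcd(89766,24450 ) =6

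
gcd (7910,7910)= 7910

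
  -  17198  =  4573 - 21771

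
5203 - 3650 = 1553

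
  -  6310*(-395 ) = 2492450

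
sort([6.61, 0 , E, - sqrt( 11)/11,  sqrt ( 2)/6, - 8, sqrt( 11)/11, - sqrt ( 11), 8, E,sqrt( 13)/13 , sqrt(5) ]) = [ - 8, - sqrt ( 11 ), - sqrt ( 11)/11, 0,  sqrt (2)/6, sqrt (13)/13,sqrt(11)/11, sqrt( 5), E,E,6.61 , 8] 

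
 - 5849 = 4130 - 9979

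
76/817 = 4/43 = 0.09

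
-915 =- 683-232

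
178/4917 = 178/4917 = 0.04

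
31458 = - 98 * ( - 321)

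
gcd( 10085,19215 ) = 5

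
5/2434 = 5/2434 = 0.00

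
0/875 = 0 = 0.00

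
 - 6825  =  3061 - 9886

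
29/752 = 29/752 = 0.04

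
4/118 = 2/59= 0.03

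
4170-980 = 3190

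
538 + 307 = 845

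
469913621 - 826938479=  -  357024858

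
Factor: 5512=2^3*13^1*53^1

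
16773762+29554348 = 46328110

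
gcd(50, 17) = 1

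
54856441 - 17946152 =36910289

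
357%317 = 40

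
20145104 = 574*35096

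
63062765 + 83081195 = 146143960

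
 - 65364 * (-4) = 261456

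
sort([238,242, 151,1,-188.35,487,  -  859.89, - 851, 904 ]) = [ -859.89 , -851,-188.35, 1,151 , 238, 242 , 487 , 904 ]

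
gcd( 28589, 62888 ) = 1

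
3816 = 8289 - 4473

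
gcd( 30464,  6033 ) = 1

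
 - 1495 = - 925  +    -  570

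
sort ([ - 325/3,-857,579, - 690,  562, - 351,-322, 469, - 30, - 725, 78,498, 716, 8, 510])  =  [ - 857, - 725, - 690 , - 351, - 322, - 325/3,  -  30,8,78,  469, 498, 510, 562, 579,716] 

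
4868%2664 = 2204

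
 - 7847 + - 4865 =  - 12712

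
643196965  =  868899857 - 225702892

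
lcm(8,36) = 72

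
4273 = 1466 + 2807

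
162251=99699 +62552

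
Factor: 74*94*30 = 208680 = 2^3*3^1*5^1*37^1 * 47^1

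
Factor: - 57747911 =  - 13^1 * 433^1*10259^1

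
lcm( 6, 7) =42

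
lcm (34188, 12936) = 478632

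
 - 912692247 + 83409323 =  - 829282924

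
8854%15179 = 8854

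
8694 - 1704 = 6990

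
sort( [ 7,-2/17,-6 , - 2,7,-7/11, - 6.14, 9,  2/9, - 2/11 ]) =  [-6.14, - 6,  -  2, - 7/11,-2/11, - 2/17, 2/9,  7,7,  9]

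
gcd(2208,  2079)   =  3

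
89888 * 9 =808992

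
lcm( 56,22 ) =616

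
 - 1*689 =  - 689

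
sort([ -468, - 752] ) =[ - 752, - 468 ]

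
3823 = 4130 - 307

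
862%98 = 78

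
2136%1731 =405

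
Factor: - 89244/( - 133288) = 2^( - 1) * 3^2*37^1 *67^1 * 16661^( - 1) = 22311/33322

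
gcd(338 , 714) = 2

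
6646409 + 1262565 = 7908974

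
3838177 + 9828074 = 13666251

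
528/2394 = 88/399   =  0.22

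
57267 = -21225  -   - 78492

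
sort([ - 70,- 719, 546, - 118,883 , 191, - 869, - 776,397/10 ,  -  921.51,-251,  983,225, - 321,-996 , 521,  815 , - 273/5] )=[ - 996, - 921.51, - 869, -776,- 719, - 321,-251, - 118 , - 70, - 273/5,  397/10, 191,225,  521 , 546, 815, 883, 983 ]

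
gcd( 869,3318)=79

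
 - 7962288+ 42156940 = 34194652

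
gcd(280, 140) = 140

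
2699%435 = 89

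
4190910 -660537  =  3530373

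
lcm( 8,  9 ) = 72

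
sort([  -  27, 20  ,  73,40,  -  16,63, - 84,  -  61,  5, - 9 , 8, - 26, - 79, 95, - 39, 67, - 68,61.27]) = [ - 84, - 79,  -  68, - 61, - 39,- 27, - 26, - 16, - 9,5,  8, 20,40 , 61.27,63, 67,73,  95] 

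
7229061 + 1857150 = 9086211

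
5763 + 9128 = 14891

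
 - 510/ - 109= 510/109 = 4.68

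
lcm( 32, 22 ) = 352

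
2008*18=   36144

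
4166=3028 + 1138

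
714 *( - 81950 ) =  - 58512300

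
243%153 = 90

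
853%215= 208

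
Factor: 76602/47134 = 3^1 *17^1*751^1 * 23567^( - 1 ) = 38301/23567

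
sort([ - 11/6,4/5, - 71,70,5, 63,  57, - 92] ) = [ - 92,-71,  -  11/6,4/5, 5,57, 63,70]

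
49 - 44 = 5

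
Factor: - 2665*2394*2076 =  - 13244900760 = - 2^3*3^3 *5^1 * 7^1*13^1*19^1* 41^1*173^1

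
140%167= 140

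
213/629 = 213/629 = 0.34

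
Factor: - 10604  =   - 2^2*11^1*241^1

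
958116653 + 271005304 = 1229121957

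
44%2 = 0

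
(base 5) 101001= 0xCB3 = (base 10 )3251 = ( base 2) 110010110011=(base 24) 5FB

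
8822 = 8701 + 121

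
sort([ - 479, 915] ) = [ - 479 , 915]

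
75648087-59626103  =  16021984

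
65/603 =65/603=0.11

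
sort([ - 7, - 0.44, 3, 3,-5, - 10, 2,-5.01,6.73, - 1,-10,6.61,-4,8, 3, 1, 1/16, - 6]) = [ - 10, - 10, - 7, - 6, - 5.01 , - 5,  -  4, - 1, - 0.44, 1/16, 1, 2, 3, 3,3,6.61,6.73,8] 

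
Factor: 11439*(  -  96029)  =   - 1098475731=- 3^2*31^1 *41^1 *109^1*881^1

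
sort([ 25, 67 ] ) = [25,67 ] 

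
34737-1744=32993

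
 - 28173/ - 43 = 655 + 8/43 = 655.19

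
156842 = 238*659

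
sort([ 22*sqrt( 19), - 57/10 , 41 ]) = [ - 57/10, 41,22*sqrt( 19)] 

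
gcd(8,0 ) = 8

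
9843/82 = 120 + 3/82  =  120.04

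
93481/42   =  2225 + 31/42 = 2225.74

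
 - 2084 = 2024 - 4108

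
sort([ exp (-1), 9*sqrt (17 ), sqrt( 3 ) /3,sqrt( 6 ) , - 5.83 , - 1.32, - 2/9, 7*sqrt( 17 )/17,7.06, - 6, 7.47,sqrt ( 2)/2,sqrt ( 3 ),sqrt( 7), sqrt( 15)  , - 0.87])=[ - 6,-5.83, - 1.32, - 0.87,-2/9,exp(-1 ),sqrt( 3 )/3,sqrt(2)/2 , 7*sqrt(17 )/17, sqrt( 3),sqrt( 6 ),sqrt( 7),sqrt(15),7.06,7.47,9*sqrt( 17 )]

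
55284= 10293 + 44991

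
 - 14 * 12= - 168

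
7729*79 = 610591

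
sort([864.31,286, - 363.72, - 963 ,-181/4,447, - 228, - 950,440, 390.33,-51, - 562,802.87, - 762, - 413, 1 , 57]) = [ - 963, - 950, - 762, - 562, - 413, - 363.72,  -  228 , - 51, - 181/4,1,57,286, 390.33, 440, 447, 802.87, 864.31]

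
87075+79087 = 166162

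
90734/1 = 90734 = 90734.00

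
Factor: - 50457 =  - 3^1*11^2 * 139^1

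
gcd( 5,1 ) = 1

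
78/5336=39/2668= 0.01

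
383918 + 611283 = 995201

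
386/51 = 386/51= 7.57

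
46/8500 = 23/4250 = 0.01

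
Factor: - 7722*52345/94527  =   - 14970670/3501  =  - 2^1*3^(-2) * 5^1*11^1*13^1*19^2*29^1 * 389^( - 1 )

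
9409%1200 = 1009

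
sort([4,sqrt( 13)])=[ sqrt (13 ), 4 ]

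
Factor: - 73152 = -2^6*3^2 *127^1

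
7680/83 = 7680/83=92.53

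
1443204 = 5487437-4044233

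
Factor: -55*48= - 2^4 * 3^1*5^1 *11^1 =-2640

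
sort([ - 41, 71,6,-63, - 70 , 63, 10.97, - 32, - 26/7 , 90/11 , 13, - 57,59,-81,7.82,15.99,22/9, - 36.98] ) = [-81, - 70,-63, - 57, - 41, - 36.98,-32, - 26/7,22/9,6, 7.82, 90/11, 10.97,13, 15.99, 59, 63, 71] 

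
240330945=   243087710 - 2756765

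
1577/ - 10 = - 158 +3/10=-157.70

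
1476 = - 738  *( - 2 ) 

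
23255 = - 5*( - 4651) 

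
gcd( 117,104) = 13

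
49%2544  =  49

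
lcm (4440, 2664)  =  13320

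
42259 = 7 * 6037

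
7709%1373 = 844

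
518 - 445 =73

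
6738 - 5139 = 1599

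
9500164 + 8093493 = 17593657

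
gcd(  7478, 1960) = 2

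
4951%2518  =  2433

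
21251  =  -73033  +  94284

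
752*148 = 111296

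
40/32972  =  10/8243 = 0.00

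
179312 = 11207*16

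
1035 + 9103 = 10138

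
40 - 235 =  - 195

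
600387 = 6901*87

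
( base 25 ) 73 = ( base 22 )82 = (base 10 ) 178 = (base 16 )b2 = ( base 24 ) 7a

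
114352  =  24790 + 89562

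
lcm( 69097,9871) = 69097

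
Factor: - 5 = -5^1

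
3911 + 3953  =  7864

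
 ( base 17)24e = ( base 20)1D0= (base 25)11a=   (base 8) 1224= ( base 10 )660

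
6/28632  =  1/4772 = 0.00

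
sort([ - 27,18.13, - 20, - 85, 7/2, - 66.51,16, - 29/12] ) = [ - 85 ,-66.51, - 27, - 20,-29/12, 7/2, 16,18.13]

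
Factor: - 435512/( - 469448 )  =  7^1*11^1*83^(-1) = 77/83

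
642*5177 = 3323634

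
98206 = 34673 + 63533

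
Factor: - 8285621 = -8285621^1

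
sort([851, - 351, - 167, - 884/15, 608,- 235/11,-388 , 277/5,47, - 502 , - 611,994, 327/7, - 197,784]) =[ - 611 ,-502, - 388,-351,-197, - 167, - 884/15 ,-235/11, 327/7 , 47 , 277/5,608, 784,  851,994] 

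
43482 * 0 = 0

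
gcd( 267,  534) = 267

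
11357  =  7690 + 3667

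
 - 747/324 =- 3 +25/36=- 2.31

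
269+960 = 1229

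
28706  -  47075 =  - 18369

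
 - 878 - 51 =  - 929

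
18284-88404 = -70120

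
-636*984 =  - 625824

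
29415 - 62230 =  - 32815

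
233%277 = 233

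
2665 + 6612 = 9277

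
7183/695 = 10 + 233/695  =  10.34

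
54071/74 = 730 + 51/74= 730.69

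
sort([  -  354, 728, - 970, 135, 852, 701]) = [ -970,- 354, 135,701,728,852]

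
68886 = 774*89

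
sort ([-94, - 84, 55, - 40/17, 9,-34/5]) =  [ -94,-84,- 34/5,-40/17,  9,55 ] 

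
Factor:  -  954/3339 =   -  2/7 =- 2^1 *7^(-1 ) 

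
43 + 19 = 62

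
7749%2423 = 480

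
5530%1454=1168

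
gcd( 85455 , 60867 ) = 9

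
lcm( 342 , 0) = 0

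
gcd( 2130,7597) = 71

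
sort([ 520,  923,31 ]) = [31,520,923 ]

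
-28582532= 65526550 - 94109082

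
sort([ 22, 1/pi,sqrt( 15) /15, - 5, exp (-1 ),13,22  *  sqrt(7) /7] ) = [-5, sqrt( 15)/15, 1/pi,exp ( - 1 ), 22*sqrt( 7)/7, 13,22]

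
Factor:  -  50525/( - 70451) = 5^2 * 43^1*47^1*70451^(  -  1)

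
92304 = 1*92304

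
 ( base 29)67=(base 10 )181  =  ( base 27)6j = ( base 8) 265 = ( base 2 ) 10110101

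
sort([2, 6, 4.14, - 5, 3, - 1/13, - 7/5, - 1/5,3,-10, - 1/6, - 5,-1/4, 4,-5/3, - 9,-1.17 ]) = [  -  10, - 9,-5,- 5, - 5/3, -7/5, - 1.17, - 1/4,-1/5 , - 1/6, - 1/13, 2, 3,  3, 4, 4.14, 6]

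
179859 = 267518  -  87659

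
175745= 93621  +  82124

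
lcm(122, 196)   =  11956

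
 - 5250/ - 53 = 99+3/53= 99.06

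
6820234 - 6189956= 630278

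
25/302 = 25/302= 0.08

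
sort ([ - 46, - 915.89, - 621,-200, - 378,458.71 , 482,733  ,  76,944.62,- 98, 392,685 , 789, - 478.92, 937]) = [ - 915.89 , - 621, - 478.92,-378, - 200,-98, - 46 , 76, 392,458.71, 482,  685,733, 789,937,944.62] 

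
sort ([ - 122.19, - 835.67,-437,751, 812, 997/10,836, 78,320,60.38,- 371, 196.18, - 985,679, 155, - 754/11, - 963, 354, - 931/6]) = [ - 985, - 963, -835.67, - 437 , - 371, - 931/6,  -  122.19 , - 754/11, 60.38, 78 , 997/10, 155, 196.18, 320, 354 , 679, 751,812, 836 ]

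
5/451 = 5/451 = 0.01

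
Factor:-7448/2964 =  - 98/39 = - 2^1 * 3^(- 1)*7^2*13^( -1)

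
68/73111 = 68/73111 = 0.00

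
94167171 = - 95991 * (-981)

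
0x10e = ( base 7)534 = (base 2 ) 100001110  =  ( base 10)270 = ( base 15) 130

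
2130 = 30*71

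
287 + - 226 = 61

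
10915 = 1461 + 9454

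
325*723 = 234975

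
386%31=14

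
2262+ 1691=3953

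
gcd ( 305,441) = 1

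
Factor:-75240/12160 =-99/16=- 2^( - 4)*3^2*11^1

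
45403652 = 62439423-17035771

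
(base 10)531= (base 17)1E4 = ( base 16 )213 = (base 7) 1356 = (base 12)383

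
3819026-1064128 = 2754898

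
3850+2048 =5898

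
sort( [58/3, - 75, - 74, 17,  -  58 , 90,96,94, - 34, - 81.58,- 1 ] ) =[ - 81.58, - 75, - 74, - 58, - 34, - 1, 17,58/3,90, 94, 96 ] 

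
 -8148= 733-8881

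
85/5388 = 85/5388=0.02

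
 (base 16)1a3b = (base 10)6715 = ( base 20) gff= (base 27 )95J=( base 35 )5GU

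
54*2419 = 130626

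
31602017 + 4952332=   36554349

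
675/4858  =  675/4858 = 0.14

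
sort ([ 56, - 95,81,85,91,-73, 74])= [-95,- 73, 56, 74,81, 85, 91]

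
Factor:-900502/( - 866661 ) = 2^1*3^(-1)*89^1*307^(-1)*941^( - 1)*5059^1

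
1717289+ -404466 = 1312823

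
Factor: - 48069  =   - 3^2*7^2*109^1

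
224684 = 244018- 19334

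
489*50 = 24450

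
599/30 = 599/30 = 19.97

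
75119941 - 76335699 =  - 1215758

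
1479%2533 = 1479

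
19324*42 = 811608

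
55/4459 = 55/4459 = 0.01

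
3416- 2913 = 503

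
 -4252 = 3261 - 7513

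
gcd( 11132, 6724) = 4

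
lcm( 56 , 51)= 2856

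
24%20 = 4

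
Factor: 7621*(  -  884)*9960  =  -67100161440 = - 2^5*3^1*5^1*13^1 * 17^1 *83^1*7621^1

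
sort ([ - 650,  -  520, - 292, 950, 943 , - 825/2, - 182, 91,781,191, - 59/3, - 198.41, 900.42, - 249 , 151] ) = [-650, - 520,-825/2, - 292, -249, - 198.41, - 182, - 59/3, 91,151, 191, 781, 900.42 , 943,950]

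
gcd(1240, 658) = 2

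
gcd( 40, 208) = 8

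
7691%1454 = 421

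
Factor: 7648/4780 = 8/5= 2^3*5^(-1)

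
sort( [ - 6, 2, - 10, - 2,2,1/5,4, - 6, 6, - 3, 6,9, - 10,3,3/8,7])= [ - 10, - 10, - 6, - 6,-3,- 2, 1/5,3/8, 2, 2,3, 4,6,6,7 , 9]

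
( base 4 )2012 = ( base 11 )112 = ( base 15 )8e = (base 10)134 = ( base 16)86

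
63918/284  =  31959/142 = 225.06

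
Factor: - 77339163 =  - 3^1*11^1 * 2343611^1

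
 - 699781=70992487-71692268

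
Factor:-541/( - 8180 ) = 2^ ( - 2 )*5^( - 1 )*409^ ( - 1) *541^1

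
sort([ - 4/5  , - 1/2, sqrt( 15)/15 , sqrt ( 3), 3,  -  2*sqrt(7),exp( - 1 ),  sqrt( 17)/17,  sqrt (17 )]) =[ - 2*sqrt (7), - 4/5, - 1/2,  sqrt( 17) /17 , sqrt( 15)/15,exp(  -  1 ), sqrt( 3 ),3 , sqrt (17 ) ]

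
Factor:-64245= -3^1*5^1*4283^1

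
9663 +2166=11829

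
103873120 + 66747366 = 170620486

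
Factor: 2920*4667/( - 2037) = -13627640/2037 = - 2^3*3^( - 1 ) * 5^1 * 7^ ( - 1)*13^1*73^1 * 97^( - 1 )*359^1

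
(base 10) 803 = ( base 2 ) 1100100011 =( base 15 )388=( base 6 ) 3415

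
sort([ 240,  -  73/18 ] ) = [ - 73/18,240]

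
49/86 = 49/86 = 0.57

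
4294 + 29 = 4323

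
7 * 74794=523558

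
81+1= 82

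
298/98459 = 298/98459 = 0.00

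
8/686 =4/343 = 0.01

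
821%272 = 5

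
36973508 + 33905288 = 70878796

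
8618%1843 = 1246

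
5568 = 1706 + 3862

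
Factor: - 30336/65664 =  - 79/171 = - 3^(-2 )*19^( - 1)*79^1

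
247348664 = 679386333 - 432037669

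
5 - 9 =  - 4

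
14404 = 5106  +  9298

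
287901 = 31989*9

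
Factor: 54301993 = 79^1*643^1*1069^1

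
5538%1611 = 705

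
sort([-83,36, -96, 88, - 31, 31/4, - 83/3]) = [ - 96, - 83, - 31, - 83/3,31/4, 36, 88]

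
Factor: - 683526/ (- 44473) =2^1*3^1*11^( - 1)*13^ ( - 1)*311^(-1)*113921^1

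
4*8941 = 35764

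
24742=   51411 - 26669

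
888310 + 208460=1096770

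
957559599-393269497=564290102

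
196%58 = 22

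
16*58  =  928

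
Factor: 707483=7^1 * 211^1*479^1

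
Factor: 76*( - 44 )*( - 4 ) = 2^6 *11^1*19^1 = 13376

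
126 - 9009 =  - 8883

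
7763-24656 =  - 16893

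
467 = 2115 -1648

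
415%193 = 29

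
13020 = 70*186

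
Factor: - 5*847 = -4235 = - 5^1*7^1* 11^2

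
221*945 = 208845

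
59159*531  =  31413429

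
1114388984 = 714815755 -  - 399573229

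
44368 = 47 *944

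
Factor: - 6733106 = - 2^1*19^1* 167^1*1061^1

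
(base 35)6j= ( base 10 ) 229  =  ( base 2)11100101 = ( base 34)6p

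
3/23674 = 3/23674= 0.00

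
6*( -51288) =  - 307728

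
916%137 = 94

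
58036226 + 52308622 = 110344848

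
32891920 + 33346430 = 66238350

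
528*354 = 186912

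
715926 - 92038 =623888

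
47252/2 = 23626 =23626.00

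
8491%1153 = 420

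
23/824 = 23/824 = 0.03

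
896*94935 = 85061760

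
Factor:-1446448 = -2^4*90403^1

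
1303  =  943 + 360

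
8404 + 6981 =15385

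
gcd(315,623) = 7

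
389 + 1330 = 1719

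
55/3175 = 11/635 = 0.02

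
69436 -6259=63177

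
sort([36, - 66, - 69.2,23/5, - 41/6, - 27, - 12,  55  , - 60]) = [ - 69.2, - 66, - 60, - 27, - 12, -41/6,23/5, 36, 55 ]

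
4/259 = 4/259=0.02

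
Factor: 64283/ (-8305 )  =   - 5^(-1 )*11^( - 1)*151^( - 1)*64283^1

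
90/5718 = 15/953 = 0.02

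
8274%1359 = 120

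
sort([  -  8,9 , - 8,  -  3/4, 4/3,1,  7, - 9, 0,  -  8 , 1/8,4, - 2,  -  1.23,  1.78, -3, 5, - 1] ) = [ - 9,  -  8, - 8, - 8 , - 3,-2, - 1.23, - 1 , - 3/4,  0, 1/8,1,4/3,1.78,4,5,7, 9 ]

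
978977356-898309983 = 80667373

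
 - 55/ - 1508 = 55/1508 = 0.04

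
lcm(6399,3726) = 294354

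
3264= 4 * 816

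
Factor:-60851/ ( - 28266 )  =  2^ ( -1 ) * 3^(- 1 )*673^ ( - 1) * 8693^1 = 8693/4038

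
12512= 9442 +3070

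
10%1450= 10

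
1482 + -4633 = - 3151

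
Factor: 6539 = 13^1*503^1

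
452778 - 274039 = 178739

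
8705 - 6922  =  1783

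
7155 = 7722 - 567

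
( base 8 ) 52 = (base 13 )33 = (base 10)42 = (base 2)101010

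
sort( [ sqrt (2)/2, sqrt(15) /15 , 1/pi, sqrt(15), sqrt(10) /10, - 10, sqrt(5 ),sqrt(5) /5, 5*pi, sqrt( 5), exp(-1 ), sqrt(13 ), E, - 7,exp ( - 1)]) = [-10 , - 7,sqrt(15)/15, sqrt(10) /10,1/pi, exp( - 1), exp( - 1), sqrt( 5)/5,sqrt( 2)/2,sqrt(5), sqrt(5), E, sqrt( 13), sqrt (15 ),5*pi ] 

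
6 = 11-5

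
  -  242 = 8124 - 8366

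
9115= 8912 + 203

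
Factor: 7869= 3^1* 43^1*61^1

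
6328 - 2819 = 3509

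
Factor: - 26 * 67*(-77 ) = 2^1*7^1*11^1* 13^1*67^1 = 134134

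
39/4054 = 39/4054 = 0.01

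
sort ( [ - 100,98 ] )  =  [ - 100, 98] 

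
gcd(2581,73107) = 1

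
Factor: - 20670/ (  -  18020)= 2^( - 1)*3^1 *13^1*17^ ( - 1) = 39/34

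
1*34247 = 34247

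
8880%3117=2646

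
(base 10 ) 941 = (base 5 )12231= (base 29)13D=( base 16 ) 3ad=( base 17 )346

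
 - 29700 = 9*( - 3300)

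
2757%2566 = 191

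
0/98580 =0=0.00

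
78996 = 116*681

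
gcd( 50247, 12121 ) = 1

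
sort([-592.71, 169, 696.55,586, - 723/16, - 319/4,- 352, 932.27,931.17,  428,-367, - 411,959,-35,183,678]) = [ - 592.71, - 411, - 367, - 352 , - 319/4, - 723/16, - 35,169,183, 428, 586,678,696.55, 931.17,932.27,959 ]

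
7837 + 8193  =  16030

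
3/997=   3/997 = 0.00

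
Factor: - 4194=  - 2^1*3^2*233^1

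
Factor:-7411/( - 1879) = 1879^(  -  1 )*7411^1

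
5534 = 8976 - 3442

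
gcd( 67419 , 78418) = 1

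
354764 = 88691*4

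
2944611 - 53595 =2891016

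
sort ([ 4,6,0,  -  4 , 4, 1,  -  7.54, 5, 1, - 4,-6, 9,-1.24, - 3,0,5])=[ - 7.54, - 6 , - 4, - 4, - 3, - 1.24,  0 , 0,1,1,4, 4,5, 5,6,9]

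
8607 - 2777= 5830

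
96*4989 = 478944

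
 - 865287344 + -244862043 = - 1110149387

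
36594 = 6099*6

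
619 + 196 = 815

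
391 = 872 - 481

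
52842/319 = 165 + 207/319  =  165.65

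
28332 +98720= 127052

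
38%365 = 38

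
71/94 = 71/94 =0.76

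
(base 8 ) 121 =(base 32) 2h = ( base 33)2f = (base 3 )10000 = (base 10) 81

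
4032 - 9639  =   - 5607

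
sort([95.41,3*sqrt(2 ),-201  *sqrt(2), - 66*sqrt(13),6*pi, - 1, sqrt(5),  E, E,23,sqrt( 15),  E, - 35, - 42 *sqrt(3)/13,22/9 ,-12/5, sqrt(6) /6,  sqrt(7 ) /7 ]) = [- 201*sqrt( 2),  -  66*sqrt( 13 ), - 35, - 42*sqrt(3)/13, - 12/5,-1,sqrt( 7) /7,sqrt( 6)/6,sqrt(5 ),22/9,E,E , E,sqrt(15 ),3*sqrt (2), 6*pi,23, 95.41]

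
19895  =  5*3979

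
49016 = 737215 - 688199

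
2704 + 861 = 3565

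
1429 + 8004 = 9433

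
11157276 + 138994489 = 150151765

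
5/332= 5/332= 0.02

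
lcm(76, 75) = 5700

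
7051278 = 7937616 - 886338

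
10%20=10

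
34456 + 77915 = 112371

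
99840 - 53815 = 46025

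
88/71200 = 11/8900 = 0.00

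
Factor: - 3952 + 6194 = 2242  =  2^1*19^1 * 59^1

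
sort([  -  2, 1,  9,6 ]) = [ - 2,  1, 6,  9] 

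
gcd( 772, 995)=1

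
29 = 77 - 48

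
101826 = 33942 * 3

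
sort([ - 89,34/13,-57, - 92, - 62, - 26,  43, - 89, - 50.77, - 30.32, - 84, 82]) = [ - 92,  -  89, - 89, - 84, - 62, - 57 ,-50.77, - 30.32, - 26,34/13,43, 82]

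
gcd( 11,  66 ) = 11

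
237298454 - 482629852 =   -  245331398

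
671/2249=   671/2249 = 0.30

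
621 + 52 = 673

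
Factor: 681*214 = 145734 =2^1 *3^1*107^1*227^1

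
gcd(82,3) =1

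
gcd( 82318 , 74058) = 2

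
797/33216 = 797/33216 = 0.02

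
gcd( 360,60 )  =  60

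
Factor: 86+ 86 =172=2^2 *43^1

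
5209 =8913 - 3704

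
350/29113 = 50/4159 = 0.01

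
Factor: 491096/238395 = 2^3*3^(-1)*5^( - 1)*17^1*157^1*691^(-1) = 21352/10365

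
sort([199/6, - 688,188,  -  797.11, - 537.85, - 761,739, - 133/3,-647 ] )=[-797.11,  -  761, - 688,  -  647 ,  -  537.85,- 133/3, 199/6, 188,739 ] 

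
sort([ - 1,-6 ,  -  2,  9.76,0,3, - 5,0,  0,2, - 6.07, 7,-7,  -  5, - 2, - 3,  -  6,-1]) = [ - 7, - 6.07, - 6,-6 , - 5, -5, - 3 , - 2, - 2, - 1,  -  1 , 0, 0,0, 2, 3, 7,9.76 ] 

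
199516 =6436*31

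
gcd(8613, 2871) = 2871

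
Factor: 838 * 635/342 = 3^( -2 )*5^1*19^( - 1)*127^1*419^1= 266065/171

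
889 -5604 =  - 4715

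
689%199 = 92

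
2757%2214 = 543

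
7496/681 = 11 + 5/681 = 11.01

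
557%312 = 245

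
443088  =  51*8688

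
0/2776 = 0  =  0.00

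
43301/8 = 5412 + 5/8 = 5412.62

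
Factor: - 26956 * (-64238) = 2^3*23^1*293^1 * 32119^1= 1731599528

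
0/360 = 0 = 0.00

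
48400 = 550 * 88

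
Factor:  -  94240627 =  - 13^1*19^1*381541^1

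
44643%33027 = 11616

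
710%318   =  74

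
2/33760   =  1/16880 = 0.00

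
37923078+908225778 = 946148856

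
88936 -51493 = 37443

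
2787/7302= 929/2434 = 0.38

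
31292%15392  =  508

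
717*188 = 134796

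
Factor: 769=769^1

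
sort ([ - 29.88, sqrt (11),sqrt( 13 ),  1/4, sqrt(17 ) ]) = [ - 29.88,1/4,sqrt( 11),sqrt (13),sqrt (17 ) ] 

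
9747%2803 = 1338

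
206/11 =206/11 = 18.73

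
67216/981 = 68 +508/981 =68.52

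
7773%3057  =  1659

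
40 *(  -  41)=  - 1640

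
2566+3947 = 6513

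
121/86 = 1 + 35/86= 1.41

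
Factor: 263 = 263^1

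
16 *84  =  1344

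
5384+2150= 7534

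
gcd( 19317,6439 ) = 6439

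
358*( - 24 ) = -8592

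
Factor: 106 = 2^1*53^1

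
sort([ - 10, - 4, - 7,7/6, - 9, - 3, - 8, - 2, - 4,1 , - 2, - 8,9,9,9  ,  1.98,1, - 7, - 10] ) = [ - 10, - 10, - 9,  -  8, - 8, - 7, - 7, - 4,- 4,-3, - 2, - 2,1,1 , 7/6,1.98,9,9 , 9]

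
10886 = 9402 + 1484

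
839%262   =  53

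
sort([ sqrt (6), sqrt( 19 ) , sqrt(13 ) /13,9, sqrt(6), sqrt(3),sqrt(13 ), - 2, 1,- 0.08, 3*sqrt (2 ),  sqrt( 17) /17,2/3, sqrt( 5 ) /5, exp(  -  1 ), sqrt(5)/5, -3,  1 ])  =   [-3 , - 2, - 0.08,sqrt(17) /17, sqrt( 13 ) /13,exp( - 1),sqrt (5)/5, sqrt( 5)/5,2/3,1,1,sqrt( 3 ), sqrt( 6 ) , sqrt( 6),sqrt( 13),3*sqrt(2),sqrt( 19), 9]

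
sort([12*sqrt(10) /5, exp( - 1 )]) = [exp( - 1 ),12 * sqrt(10 ) /5]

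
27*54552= 1472904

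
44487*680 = 30251160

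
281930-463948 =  -182018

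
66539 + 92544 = 159083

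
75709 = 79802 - 4093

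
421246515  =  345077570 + 76168945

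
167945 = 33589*5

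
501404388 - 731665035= - 230260647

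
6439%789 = 127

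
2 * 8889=17778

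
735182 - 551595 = 183587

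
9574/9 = 9574/9 = 1063.78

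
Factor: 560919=3^1*181^1*1033^1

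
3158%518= 50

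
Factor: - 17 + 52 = 5^1*7^1 = 35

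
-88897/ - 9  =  88897/9 = 9877.44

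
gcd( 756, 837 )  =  27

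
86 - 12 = 74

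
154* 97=14938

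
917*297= 272349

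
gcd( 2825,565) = 565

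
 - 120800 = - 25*4832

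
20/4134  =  10/2067=0.00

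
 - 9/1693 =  - 9/1693 = - 0.01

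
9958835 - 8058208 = 1900627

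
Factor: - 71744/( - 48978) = 2^5*3^ (-3) * 19^1*59^1 * 907^(  -  1 ) = 35872/24489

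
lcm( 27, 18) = 54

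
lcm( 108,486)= 972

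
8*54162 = 433296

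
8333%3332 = 1669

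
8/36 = 2/9 = 0.22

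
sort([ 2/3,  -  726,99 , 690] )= [ -726,  2/3,99, 690 ] 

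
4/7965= 4/7965 = 0.00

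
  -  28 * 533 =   -  14924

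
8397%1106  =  655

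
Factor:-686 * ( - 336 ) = 230496 = 2^5 * 3^1 * 7^4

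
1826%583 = 77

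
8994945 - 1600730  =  7394215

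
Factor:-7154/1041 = -2^1*3^(-1)*7^2*73^1*347^( - 1 )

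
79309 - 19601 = 59708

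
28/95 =28/95= 0.29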